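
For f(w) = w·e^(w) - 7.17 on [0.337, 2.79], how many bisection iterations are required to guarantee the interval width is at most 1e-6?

22

Initial width b − a = 2.79 − 0.337 = 2.453000.
After n steps the width is (b−a)/2^n; need (b−a)/2^n ≤ 1e-6.
So n ≥ log₂(2.453000/1e-6) = log₂(2453000.0000) ≈ 21.2261.
Hence n = 22.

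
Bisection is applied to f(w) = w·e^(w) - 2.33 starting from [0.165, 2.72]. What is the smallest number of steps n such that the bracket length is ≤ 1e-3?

Initial width b − a = 2.72 − 0.165 = 2.555000.
After n steps the width is (b−a)/2^n; need (b−a)/2^n ≤ 1e-3.
So n ≥ log₂(2.555000/1e-3) = log₂(2555.0000) ≈ 11.3191.
Hence n = 12.

12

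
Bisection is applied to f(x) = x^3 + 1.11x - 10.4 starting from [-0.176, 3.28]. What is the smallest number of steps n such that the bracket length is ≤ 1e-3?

Initial width b − a = 3.28 − -0.176 = 3.456000.
After n steps the width is (b−a)/2^n; need (b−a)/2^n ≤ 1e-3.
So n ≥ log₂(3.456000/1e-3) = log₂(3456.0000) ≈ 11.7549.
Hence n = 12.

12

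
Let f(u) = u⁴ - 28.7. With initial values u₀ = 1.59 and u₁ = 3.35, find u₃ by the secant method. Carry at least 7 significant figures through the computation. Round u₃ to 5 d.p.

2.11144

f(u_0) = -22.308710, f(u_1) = 97.244506
u_2 = 3.350000 - (97.244506)·(3.350000 - 1.590000)/(97.244506 - (-22.308710)) = 1.918417; f(u_2) = -15.155212
u_3 = 1.918417 - (-15.155212)·(1.918417 - 3.350000)/(-15.155212 - (97.244506)) = 2.111442; f(u_3) = -8.824564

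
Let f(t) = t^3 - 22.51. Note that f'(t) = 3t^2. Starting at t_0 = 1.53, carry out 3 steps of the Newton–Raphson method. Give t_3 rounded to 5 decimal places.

t_0 = 1.530000: f = -18.928423, f' = 7.022700 → t_1 = 1.530000 - (-18.928423)/(7.022700) = 4.225320
t_1 = 4.225320: f = 52.926023, f' = 53.559985 → t_2 = 4.225320 - (52.926023)/(53.559985) = 3.237156
t_2 = 3.237156: f = 11.412749, f' = 31.437544 → t_3 = 3.237156 - (11.412749)/(31.437544) = 2.874127

2.87413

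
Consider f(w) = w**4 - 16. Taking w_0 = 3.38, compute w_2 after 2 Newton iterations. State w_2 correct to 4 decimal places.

2.1967

f'(w) = 4w**3
w_0 = 3.380000: f = 114.516915, f' = 154.457888 → w_1 = 3.380000 - (114.516915)/(154.457888) = 2.638588
w_1 = 2.638588: f = 32.471494, f' = 73.480955 → w_2 = 2.638588 - (32.471494)/(73.480955) = 2.196685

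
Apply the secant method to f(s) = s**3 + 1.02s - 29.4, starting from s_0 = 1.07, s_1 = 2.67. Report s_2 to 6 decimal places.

f(s_0) = -27.083557, f(s_1) = -7.642437
s_2 = 2.670000 - (-7.642437)·(2.670000 - 1.070000)/(-7.642437 - (-27.083557)) = 3.298971; f(s_2) = 9.868341

3.298971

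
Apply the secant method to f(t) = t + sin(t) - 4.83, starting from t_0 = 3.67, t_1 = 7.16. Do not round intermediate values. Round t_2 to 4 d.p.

f(t_0) = -1.664159, f(t_1) = 3.098705
t_2 = 7.160000 - (3.098705)·(7.160000 - 3.670000)/(3.098705 - (-1.664159)) = 4.889416; f(t_2) = -0.924955

4.8894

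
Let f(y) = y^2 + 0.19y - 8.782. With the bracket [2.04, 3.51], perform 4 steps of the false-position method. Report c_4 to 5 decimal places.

f(2.040000) = -4.232800, f(3.510000) = 4.205000
step 1: c = 2.777422, f(c) = -0.540219 < 0 → new bracket [2.777422, 3.510000]
step 2: c = 2.860822, f(c) = -0.054142 < 0 → new bracket [2.860822, 3.510000]
step 3: c = 2.869074, f(c) = -0.005289 < 0 → new bracket [2.869074, 3.510000]
step 4: c = 2.869879, f(c) = -0.000515 < 0 → new bracket [2.869879, 3.510000]

2.86988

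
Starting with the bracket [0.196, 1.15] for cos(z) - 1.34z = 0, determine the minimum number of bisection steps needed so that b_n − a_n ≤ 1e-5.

17

Initial width b − a = 1.15 − 0.196 = 0.954000.
After n steps the width is (b−a)/2^n; need (b−a)/2^n ≤ 1e-5.
So n ≥ log₂(0.954000/1e-5) = log₂(95400.0000) ≈ 16.5417.
Hence n = 17.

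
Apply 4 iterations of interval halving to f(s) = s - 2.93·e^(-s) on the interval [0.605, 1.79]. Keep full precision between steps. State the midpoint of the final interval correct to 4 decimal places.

f(0.605000) = -0.994998, f(1.790000) = 1.300807 (opposite signs)
step 1: m = 1.197500, f(m) = 0.312792 > 0 → root in [0.605000, 1.197500]
step 2: m = 0.901250, f(m) = -0.288511 < 0 → root in [0.901250, 1.197500]
step 3: m = 1.049375, f(m) = 0.023416 > 0 → root in [0.901250, 1.049375]
step 4: m = 0.975313, f(m) = -0.129516 < 0 → root in [0.975313, 1.049375]
Midpoint of [0.975313, 1.049375] = 1.012344

1.0123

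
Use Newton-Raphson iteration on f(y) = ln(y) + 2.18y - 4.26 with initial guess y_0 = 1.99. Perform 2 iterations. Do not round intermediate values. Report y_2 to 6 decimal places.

1.708446

f'(y) = 1/y + 2.18
y_0 = 1.990000: f = 0.766335, f' = 2.682513 → y_1 = 1.990000 - (0.766335)/(2.682513) = 1.704322
y_1 = 1.704322: f = -0.011410, f' = 2.766744 → y_2 = 1.704322 - (-0.011410)/(2.766744) = 1.708446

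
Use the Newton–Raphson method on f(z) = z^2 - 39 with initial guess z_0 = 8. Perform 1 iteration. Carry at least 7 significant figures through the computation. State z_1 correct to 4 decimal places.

f'(z) = 2z
z_0 = 8.000000: f = 25.000000, f' = 16.000000 → z_1 = 8.000000 - (25.000000)/(16.000000) = 6.437500

6.4375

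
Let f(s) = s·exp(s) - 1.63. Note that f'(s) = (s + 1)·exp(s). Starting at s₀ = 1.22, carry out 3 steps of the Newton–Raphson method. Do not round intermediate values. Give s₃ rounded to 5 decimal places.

0.76141

s_0 = 1.220000: f = 2.502369, f' = 7.519557 → s_1 = 1.220000 - (2.502369)/(7.519557) = 0.887219
s_1 = 0.887219: f = 0.524491, f' = 4.582857 → s_2 = 0.887219 - (0.524491)/(4.582857) = 0.772772
s_2 = 0.772772: f = 0.043641, f' = 3.839402 → s_3 = 0.772772 - (0.043641)/(3.839402) = 0.761406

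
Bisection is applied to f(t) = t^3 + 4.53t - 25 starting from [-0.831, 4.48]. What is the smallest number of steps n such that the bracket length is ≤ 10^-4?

16

Initial width b − a = 4.48 − -0.831 = 5.311000.
After n steps the width is (b−a)/2^n; need (b−a)/2^n ≤ 10^-4.
So n ≥ log₂(5.311000/10^-4) = log₂(53110.0000) ≈ 15.6967.
Hence n = 16.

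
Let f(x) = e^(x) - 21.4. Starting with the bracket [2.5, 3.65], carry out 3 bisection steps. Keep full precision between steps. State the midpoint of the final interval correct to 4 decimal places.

3.0031

f(2.500000) = -9.217506, f(3.650000) = 17.074666 (opposite signs)
step 1: m = 3.075000, f(m) = 0.249882 > 0 → root in [2.500000, 3.075000]
step 2: m = 2.787500, f(m) = -5.159632 < 0 → root in [2.787500, 3.075000]
step 3: m = 2.931250, f(m) = -2.648945 < 0 → root in [2.931250, 3.075000]
Midpoint of [2.931250, 3.075000] = 3.003125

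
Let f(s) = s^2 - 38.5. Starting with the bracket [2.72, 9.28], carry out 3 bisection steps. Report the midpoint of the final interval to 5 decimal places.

f(2.720000) = -31.101600, f(9.280000) = 47.618400 (opposite signs)
step 1: m = 6.000000, f(m) = -2.500000 < 0 → root in [6.000000, 9.280000]
step 2: m = 7.640000, f(m) = 19.869600 > 0 → root in [6.000000, 7.640000]
step 3: m = 6.820000, f(m) = 8.012400 > 0 → root in [6.000000, 6.820000]
Midpoint of [6.000000, 6.820000] = 6.410000

6.41000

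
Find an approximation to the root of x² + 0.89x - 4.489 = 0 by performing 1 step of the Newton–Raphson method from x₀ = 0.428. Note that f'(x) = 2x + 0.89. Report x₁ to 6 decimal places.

Newton update: x ← x − f(x)/f'(x).
x_0 = 0.428000: f = -3.924896, f' = 1.746000 → x_1 = 0.428000 - (-3.924896)/(1.746000) = 2.675936

2.675936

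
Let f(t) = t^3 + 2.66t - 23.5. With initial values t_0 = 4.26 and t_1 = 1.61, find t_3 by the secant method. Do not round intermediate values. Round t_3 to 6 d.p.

2.759729

Secant update: t_(k+1) = t_k − f(t_k)·(t_k − t_(k-1))/(f(t_k) − f(t_(k-1))).
f(t_0) = 65.140376, f(t_1) = -15.044119
t_2 = 1.610000 - (-15.044119)·(1.610000 - 4.260000)/(-15.044119 - (65.140376)) = 2.107190; f(t_2) = -8.538428
t_3 = 2.107190 - (-8.538428)·(2.107190 - 1.610000)/(-8.538428 - (-15.044119)) = 2.759729; f(t_3) = 4.859266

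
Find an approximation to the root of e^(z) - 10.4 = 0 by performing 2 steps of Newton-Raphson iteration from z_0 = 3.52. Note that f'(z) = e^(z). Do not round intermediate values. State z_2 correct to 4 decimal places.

z_0 = 3.520000: f = 23.384428, f' = 33.784428 → z_1 = 3.520000 - (23.384428)/(33.784428) = 2.827834
z_1 = 2.827834: f = 6.508799, f' = 16.908799 → z_2 = 2.827834 - (6.508799)/(16.908799) = 2.442899

2.4429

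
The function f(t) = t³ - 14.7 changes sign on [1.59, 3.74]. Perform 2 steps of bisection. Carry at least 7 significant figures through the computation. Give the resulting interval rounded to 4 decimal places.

[2.1275, 2.6650]

f(1.590000) = -10.680321, f(3.740000) = 37.613624 (opposite signs)
step 1: m = 2.665000, f(m) = 4.227430 > 0 → root in [1.590000, 2.665000]
step 2: m = 2.127500, f(m) = -5.070390 < 0 → root in [2.127500, 2.665000]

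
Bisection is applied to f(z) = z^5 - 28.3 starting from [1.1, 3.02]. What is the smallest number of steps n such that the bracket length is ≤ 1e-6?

21

Initial width b − a = 3.02 − 1.1 = 1.920000.
After n steps the width is (b−a)/2^n; need (b−a)/2^n ≤ 1e-6.
So n ≥ log₂(1.920000/1e-6) = log₂(1920000.0000) ≈ 20.8727.
Hence n = 21.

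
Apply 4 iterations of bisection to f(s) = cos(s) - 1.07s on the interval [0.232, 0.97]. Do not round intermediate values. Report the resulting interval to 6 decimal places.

f(0.232000) = 0.724968, f(0.970000) = -0.472600 (opposite signs)
step 1: m = 0.601000, f(m) = 0.181701 > 0 → root in [0.601000, 0.970000]
step 2: m = 0.785500, f(m) = -0.133450 < 0 → root in [0.601000, 0.785500]
step 3: m = 0.693250, f(m) = 0.027396 > 0 → root in [0.693250, 0.785500]
step 4: m = 0.739375, f(m) = -0.052241 < 0 → root in [0.693250, 0.739375]

[0.693250, 0.739375]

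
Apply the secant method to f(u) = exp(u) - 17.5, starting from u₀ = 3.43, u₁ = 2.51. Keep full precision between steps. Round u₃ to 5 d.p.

f(u_0) = 13.376643, f(u_1) = -5.195070
u_2 = 2.510000 - (-5.195070)·(2.510000 - 3.430000)/(-5.195070 - (13.376643)) = 2.767352; f(u_2) = -1.583571
u_3 = 2.767352 - (-1.583571)·(2.767352 - 2.510000)/(-1.583571 - (-5.195070)) = 2.880196; f(u_3) = 0.317757

2.88020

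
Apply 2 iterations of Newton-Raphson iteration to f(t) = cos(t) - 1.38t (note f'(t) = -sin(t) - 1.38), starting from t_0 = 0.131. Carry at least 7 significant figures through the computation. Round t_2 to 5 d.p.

t_0 = 0.131000: f = 0.810652, f' = -1.510626 → t_1 = 0.131000 - (0.810652)/(-1.510626) = 0.667633
t_1 = 0.667633: f = -0.136044, f' = -1.999129 → t_2 = 0.667633 - (-0.136044)/(-1.999129) = 0.599581

0.59958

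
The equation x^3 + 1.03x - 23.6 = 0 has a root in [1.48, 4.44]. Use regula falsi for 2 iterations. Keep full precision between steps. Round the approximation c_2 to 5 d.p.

2.46226

f(1.480000) = -18.833808, f(4.440000) = 68.501584
step 1: c = 2.118322, f(c) = -11.912612 < 0 → new bracket [2.118322, 4.440000]
step 2: c = 2.462257, f(c) = -6.135934 < 0 → new bracket [2.462257, 4.440000]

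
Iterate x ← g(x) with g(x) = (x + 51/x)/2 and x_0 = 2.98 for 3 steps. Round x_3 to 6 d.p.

7.153101

x_1 = g(2.980000) = 10.047047
x_2 = g(10.047047) = 7.561583
x_3 = g(7.561583) = 7.153101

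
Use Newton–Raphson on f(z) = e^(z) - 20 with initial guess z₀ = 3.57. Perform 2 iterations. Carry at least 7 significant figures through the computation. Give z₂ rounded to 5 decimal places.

3.00475

f'(z) = e^(z)
z_0 = 3.570000: f = 15.516593, f' = 35.516593 → z_1 = 3.570000 - (15.516593)/(35.516593) = 3.133117
z_1 = 3.133117: f = 2.945391, f' = 22.945391 → z_2 = 3.133117 - (2.945391)/(22.945391) = 3.004752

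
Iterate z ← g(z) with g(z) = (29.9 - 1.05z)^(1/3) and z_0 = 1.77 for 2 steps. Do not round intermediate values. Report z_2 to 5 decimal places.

z_1 = g(1.770000) = 3.038088
z_2 = g(3.038088) = 2.989221

2.98922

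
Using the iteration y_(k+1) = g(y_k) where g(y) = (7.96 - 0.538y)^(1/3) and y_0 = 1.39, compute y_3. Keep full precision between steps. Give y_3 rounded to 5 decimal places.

1.90697

y_1 = g(1.390000) = 1.932067
y_2 = g(1.932067) = 1.905666
y_3 = g(1.905666) = 1.906969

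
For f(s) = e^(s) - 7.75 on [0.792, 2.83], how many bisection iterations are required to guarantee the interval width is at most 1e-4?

15

Initial width b − a = 2.83 − 0.792 = 2.038000.
After n steps the width is (b−a)/2^n; need (b−a)/2^n ≤ 1e-4.
So n ≥ log₂(2.038000/1e-4) = log₂(20380.0000) ≈ 14.3149.
Hence n = 15.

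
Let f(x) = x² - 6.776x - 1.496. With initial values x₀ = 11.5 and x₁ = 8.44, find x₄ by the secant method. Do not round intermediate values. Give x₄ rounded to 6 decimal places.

6.995046

Secant update: x_(k+1) = x_k − f(x_k)·(x_k − x_(k-1))/(f(x_k) − f(x_(k-1))).
f(x_0) = 52.830000, f(x_1) = 12.548160
x_2 = 8.440000 - (12.548160)·(8.440000 - 11.500000)/(12.548160 - (52.830000)) = 7.486782; f(x_2) = 3.825471
x_3 = 7.486782 - (3.825471)·(7.486782 - 8.440000)/(3.825471 - (12.548160)) = 7.068734; f(x_3) = 0.573256
x_4 = 7.068734 - (0.573256)·(7.068734 - 7.486782)/(0.573256 - (3.825471)) = 6.995046; f(x_4) = 0.036235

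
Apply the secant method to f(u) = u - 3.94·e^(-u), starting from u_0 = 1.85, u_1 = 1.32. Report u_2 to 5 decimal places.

f(u_0) = 1.230486, f(u_1) = 0.267487
u_2 = 1.320000 - (0.267487)·(1.320000 - 1.850000)/(0.267487 - (1.230486)) = 1.172785; f(u_2) = -0.046660

1.17278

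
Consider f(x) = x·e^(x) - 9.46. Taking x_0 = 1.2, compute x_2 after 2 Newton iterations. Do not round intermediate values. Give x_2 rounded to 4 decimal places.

f'(x) = (x + 1)·e^(x)
x_0 = 1.200000: f = -5.475860, f' = 7.304257 → x_1 = 1.200000 - (-5.475860)/(7.304257) = 1.949681
x_1 = 1.949681: f = 4.239319, f' = 20.725762 → x_2 = 1.949681 - (4.239319)/(20.725762) = 1.745137

1.7451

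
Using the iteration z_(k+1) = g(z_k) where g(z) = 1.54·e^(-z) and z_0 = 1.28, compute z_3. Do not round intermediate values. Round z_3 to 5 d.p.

z_1 = g(1.280000) = 0.428177
z_2 = g(0.428177) = 1.003611
z_3 = g(1.003611) = 0.564492

0.56449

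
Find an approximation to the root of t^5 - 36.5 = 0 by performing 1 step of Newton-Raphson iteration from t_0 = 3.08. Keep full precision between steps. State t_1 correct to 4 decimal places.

2.5451

f'(t) = 5t^4
t_0 = 3.080000: f = 240.674698, f' = 449.958925 → t_1 = 3.080000 - (240.674698)/(449.958925) = 2.545119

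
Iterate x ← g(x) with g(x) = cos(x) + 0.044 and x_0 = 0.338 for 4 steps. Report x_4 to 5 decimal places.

0.68712

x_1 = g(0.338000) = 0.987420
x_2 = g(0.987420) = 0.594845
x_3 = g(0.594845) = 0.872235
x_4 = g(0.872235) = 0.687116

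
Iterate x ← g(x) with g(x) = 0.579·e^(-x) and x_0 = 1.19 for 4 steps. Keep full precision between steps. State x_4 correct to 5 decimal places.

x_1 = g(1.190000) = 0.176144
x_2 = g(0.176144) = 0.485490
x_3 = g(0.485490) = 0.356314
x_4 = g(0.356314) = 0.405446

0.40545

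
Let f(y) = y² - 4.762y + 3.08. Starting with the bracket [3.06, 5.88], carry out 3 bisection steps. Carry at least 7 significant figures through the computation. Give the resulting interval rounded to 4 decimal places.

[3.7650, 4.1175]

f(3.060000) = -2.128120, f(5.880000) = 9.653840 (opposite signs)
step 1: m = 4.470000, f(m) = 1.774760 > 0 → root in [3.060000, 4.470000]
step 2: m = 3.765000, f(m) = -0.673705 < 0 → root in [3.765000, 4.470000]
step 3: m = 4.117500, f(m) = 0.426271 > 0 → root in [3.765000, 4.117500]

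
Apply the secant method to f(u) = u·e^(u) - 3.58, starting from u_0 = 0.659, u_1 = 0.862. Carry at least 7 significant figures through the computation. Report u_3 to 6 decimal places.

f(u_0) = -2.306246, f(u_1) = -1.538877
u_2 = 0.862000 - (-1.538877)·(0.862000 - 0.659000)/(-1.538877 - (-2.306246)) = 1.269095; f(u_2) = 0.934973
u_3 = 1.269095 - (0.934973)·(1.269095 - 0.862000)/(0.934973 - (-1.538877)) = 1.115237; f(u_3) = -0.178205

1.115237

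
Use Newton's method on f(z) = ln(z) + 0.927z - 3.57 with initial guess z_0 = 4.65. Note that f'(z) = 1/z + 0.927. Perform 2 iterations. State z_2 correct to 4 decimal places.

2.7565

z_0 = 4.650000: f = 2.277417, f' = 1.142054 → z_1 = 4.650000 - (2.277417)/(1.142054) = 2.655858
z_1 = 2.655858: f = -0.131252, f' = 1.303526 → z_2 = 2.655858 - (-0.131252)/(1.303526) = 2.756548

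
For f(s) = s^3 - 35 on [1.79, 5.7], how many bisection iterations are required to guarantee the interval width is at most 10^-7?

Initial width b − a = 5.7 − 1.79 = 3.910000.
After n steps the width is (b−a)/2^n; need (b−a)/2^n ≤ 10^-7.
So n ≥ log₂(3.910000/10^-7) = log₂(39100000.0000) ≈ 25.2207.
Hence n = 26.

26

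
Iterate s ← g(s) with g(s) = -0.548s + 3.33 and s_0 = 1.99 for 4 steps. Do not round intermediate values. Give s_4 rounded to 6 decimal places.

2.136629

s_1 = g(1.990000) = 2.239480
s_2 = g(2.239480) = 2.102765
s_3 = g(2.102765) = 2.177685
s_4 = g(2.177685) = 2.136629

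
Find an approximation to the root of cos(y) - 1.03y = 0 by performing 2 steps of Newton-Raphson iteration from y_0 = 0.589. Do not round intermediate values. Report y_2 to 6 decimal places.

0.726038

f'(y) = -sin(y) - 1.03
y_0 = 0.589000: f = 0.224827, f' = -1.585530 → y_1 = 0.589000 - (0.224827)/(-1.585530) = 0.730799
y_1 = 0.730799: f = -0.008082, f' = -1.697465 → y_2 = 0.730799 - (-0.008082)/(-1.697465) = 0.726038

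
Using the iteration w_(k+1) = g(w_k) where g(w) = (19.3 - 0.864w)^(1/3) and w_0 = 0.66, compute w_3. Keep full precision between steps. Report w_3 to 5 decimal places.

2.57522

w_1 = g(0.660000) = 2.655690
w_2 = g(2.655690) = 2.571558
w_3 = g(2.571558) = 2.575217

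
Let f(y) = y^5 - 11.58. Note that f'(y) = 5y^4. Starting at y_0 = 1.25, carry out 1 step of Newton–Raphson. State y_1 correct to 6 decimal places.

y_0 = 1.250000: f = -8.528242, f' = 12.207031 → y_1 = 1.250000 - (-8.528242)/(12.207031) = 1.948634

1.948634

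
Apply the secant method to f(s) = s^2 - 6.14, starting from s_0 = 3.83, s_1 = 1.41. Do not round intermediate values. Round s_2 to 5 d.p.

2.20235

f(s_0) = 8.528900, f(s_1) = -4.151900
s_2 = 1.410000 - (-4.151900)·(1.410000 - 3.830000)/(-4.151900 - (8.528900)) = 2.202347; f(s_2) = -1.289666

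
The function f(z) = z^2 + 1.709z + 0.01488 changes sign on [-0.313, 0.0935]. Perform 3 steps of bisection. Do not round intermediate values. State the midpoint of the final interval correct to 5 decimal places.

f(-0.313000) = -0.422068, f(0.093500) = 0.183414 (opposite signs)
step 1: m = -0.109750, f(m) = -0.160638 < 0 → root in [-0.109750, 0.093500]
step 2: m = -0.008125, f(m) = 0.001060 > 0 → root in [-0.109750, -0.008125]
step 3: m = -0.058938, f(m) = -0.082371 < 0 → root in [-0.058938, -0.008125]
Midpoint of [-0.058938, -0.008125] = -0.033531

-0.03353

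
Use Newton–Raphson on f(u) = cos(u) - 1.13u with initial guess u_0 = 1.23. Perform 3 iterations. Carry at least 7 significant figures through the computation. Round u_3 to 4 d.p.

f'(u) = -sin(u) - 1.13
u_0 = 1.230000: f = -1.055662, f' = -2.072489 → u_1 = 1.230000 - (-1.055662)/(-2.072489) = 0.720631
u_1 = 0.720631: f = -0.062923, f' = -1.789859 → u_2 = 0.720631 - (-0.062923)/(-1.789859) = 0.685475
u_2 = 0.685475: f = -0.000469, f' = -1.763041 → u_3 = 0.685475 - (-0.000469)/(-1.763041) = 0.685209

0.6852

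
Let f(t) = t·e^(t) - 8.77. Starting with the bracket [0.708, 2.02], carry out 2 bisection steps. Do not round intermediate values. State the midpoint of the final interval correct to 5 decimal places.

f(0.708000) = -7.332811, f(2.020000) = 6.457416 (opposite signs)
step 1: m = 1.364000, f(m) = -3.434292 < 0 → root in [1.364000, 2.020000]
step 2: m = 1.692000, f(m) = 0.418119 > 0 → root in [1.364000, 1.692000]
Midpoint of [1.364000, 1.692000] = 1.528000

1.52800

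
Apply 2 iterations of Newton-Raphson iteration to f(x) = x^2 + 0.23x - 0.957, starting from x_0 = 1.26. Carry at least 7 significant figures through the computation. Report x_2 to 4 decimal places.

Newton update: x ← x − f(x)/f'(x).
f'(x) = 2x + 0.23
x_0 = 1.260000: f = 0.920400, f' = 2.750000 → x_1 = 1.260000 - (0.920400)/(2.750000) = 0.925309
x_1 = 0.925309: f = 0.112018, f' = 2.080618 → x_2 = 0.925309 - (0.112018)/(2.080618) = 0.871470

0.8715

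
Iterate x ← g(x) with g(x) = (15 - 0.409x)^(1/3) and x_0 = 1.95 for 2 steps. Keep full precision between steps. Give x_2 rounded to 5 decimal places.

x_1 = g(1.950000) = 2.421704
x_2 = g(2.421704) = 2.410689

2.41069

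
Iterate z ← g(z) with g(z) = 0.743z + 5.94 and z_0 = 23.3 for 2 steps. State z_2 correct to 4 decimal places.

23.2162

z_1 = g(23.300000) = 23.251900
z_2 = g(23.251900) = 23.216162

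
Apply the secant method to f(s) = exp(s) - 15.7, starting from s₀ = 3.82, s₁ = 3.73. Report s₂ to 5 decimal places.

3.13432

f(s_0) = 29.904208, f(s_1) = 25.979108
s_2 = 3.730000 - (25.979108)·(3.730000 - 3.820000)/(25.979108 - (29.904208)) = 3.134316; f(s_2) = 7.272915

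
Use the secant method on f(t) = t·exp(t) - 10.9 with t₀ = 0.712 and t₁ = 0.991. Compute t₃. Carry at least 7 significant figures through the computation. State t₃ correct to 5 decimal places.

f(t_0) = -9.448899, f(t_1) = -8.230318
t_2 = 0.991000 - (-8.230318)·(0.991000 - 0.712000)/(-8.230318 - (-9.448899)) = 2.875372; f(t_2) = 40.086128
t_3 = 2.875372 - (40.086128)·(2.875372 - 0.991000)/(40.086128 - (-8.230318)) = 1.311988; f(t_3) = -6.027872

1.31199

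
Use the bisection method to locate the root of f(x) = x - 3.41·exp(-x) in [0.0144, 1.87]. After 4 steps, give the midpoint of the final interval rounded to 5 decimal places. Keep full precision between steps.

1.11616

f(0.014400) = -3.346848, f(1.870000) = 1.344438 (opposite signs)
step 1: m = 0.942200, f(m) = -0.386914 < 0 → root in [0.942200, 1.870000]
step 2: m = 1.406100, f(m) = 0.570318 > 0 → root in [0.942200, 1.406100]
step 3: m = 1.174150, f(m) = 0.120182 > 0 → root in [0.942200, 1.174150]
step 4: m = 1.058175, f(m) = -0.125397 < 0 → root in [1.058175, 1.174150]
Midpoint of [1.058175, 1.174150] = 1.116163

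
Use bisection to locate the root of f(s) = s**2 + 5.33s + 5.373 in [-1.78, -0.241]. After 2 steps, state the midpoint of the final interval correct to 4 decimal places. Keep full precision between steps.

f(-1.780000) = -0.946000, f(-0.241000) = 4.146551 (opposite signs)
step 1: m = -1.010500, f(m) = 1.008145 > 0 → root in [-1.780000, -1.010500]
step 2: m = -1.395250, f(m) = -0.116960 < 0 → root in [-1.395250, -1.010500]
Midpoint of [-1.395250, -1.010500] = -1.202875

-1.2029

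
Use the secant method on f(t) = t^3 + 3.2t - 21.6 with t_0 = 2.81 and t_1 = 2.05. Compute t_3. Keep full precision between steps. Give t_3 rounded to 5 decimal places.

2.41142

f(t_0) = 9.580041, f(t_1) = -6.424875
t_2 = 2.050000 - (-6.424875)·(2.050000 - 2.810000)/(-6.424875 - (9.580041)) = 2.355088; f(t_2) = -1.001369
t_3 = 2.355088 - (-1.001369)·(2.355088 - 2.050000)/(-1.001369 - (-6.424875)) = 2.411418; f(t_3) = 0.138775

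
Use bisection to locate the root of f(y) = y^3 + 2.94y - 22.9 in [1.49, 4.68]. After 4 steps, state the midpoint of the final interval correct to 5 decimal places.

2.58656

f(1.490000) = -15.211451, f(4.680000) = 93.362432 (opposite signs)
step 1: m = 3.085000, f(m) = 15.530539 > 0 → root in [1.490000, 3.085000]
step 2: m = 2.287500, f(m) = -4.205049 < 0 → root in [2.287500, 3.085000]
step 3: m = 2.686250, f(m) = 4.381391 > 0 → root in [2.287500, 2.686250]
step 4: m = 2.486875, f(m) = -0.208392 < 0 → root in [2.486875, 2.686250]
Midpoint of [2.486875, 2.686250] = 2.586563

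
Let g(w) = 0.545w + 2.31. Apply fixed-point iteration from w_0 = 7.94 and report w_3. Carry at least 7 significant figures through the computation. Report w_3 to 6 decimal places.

w_1 = g(7.940000) = 6.637300
w_2 = g(6.637300) = 5.927328
w_3 = g(5.927328) = 5.540394

5.540394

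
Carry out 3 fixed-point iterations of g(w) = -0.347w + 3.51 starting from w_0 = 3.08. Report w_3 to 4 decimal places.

2.5860

w_1 = g(3.080000) = 2.441240
w_2 = g(2.441240) = 2.662890
w_3 = g(2.662890) = 2.585977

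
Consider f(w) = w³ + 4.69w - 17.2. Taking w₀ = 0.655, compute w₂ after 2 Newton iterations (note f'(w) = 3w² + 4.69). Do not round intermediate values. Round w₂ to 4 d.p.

w_0 = 0.655000: f = -13.847039, f' = 5.977075 → w_1 = 0.655000 - (-13.847039)/(5.977075) = 2.971691
w_1 = 2.971691: f = 22.980092, f' = 31.182850 → w_2 = 2.971691 - (22.980092)/(31.182850) = 2.234745

2.2347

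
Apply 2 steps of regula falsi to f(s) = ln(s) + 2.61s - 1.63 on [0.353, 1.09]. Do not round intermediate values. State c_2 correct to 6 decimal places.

f(0.353000) = -1.749957, f(1.090000) = 1.301078
step 1: c = 0.775715, f(c) = 0.140646 > 0 → new bracket [0.353000, 0.775715]
step 2: c = 0.744268, f(c) = 0.017187 > 0 → new bracket [0.353000, 0.744268]

0.744268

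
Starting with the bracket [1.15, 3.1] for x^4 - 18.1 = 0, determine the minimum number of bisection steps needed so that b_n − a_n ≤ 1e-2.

8

Initial width b − a = 3.1 − 1.15 = 1.950000.
After n steps the width is (b−a)/2^n; need (b−a)/2^n ≤ 1e-2.
So n ≥ log₂(1.950000/1e-2) = log₂(195.0000) ≈ 7.6073.
Hence n = 8.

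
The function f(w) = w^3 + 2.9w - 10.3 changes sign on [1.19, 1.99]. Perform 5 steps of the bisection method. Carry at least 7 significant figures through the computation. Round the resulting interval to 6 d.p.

[1.715000, 1.740000]

f(1.190000) = -5.163841, f(1.990000) = 3.351599 (opposite signs)
step 1: m = 1.590000, f(m) = -1.669321 < 0 → root in [1.590000, 1.990000]
step 2: m = 1.790000, f(m) = 0.626339 > 0 → root in [1.590000, 1.790000]
step 3: m = 1.690000, f(m) = -0.572191 < 0 → root in [1.690000, 1.790000]
step 4: m = 1.740000, f(m) = 0.014024 > 0 → root in [1.690000, 1.740000]
step 5: m = 1.715000, f(m) = -0.282299 < 0 → root in [1.715000, 1.740000]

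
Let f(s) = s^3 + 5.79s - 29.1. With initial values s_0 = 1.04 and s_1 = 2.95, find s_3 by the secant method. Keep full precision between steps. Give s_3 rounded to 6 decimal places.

Secant update: s_(k+1) = s_k − f(s_k)·(s_k − s_(k-1))/(f(s_k) − f(s_(k-1))).
f(s_0) = -21.953536, f(s_1) = 13.652875
s_2 = 2.950000 - (13.652875)·(2.950000 - 1.040000)/(13.652875 - (-21.953536)) = 2.217632; f(s_2) = -5.353834
s_3 = 2.217632 - (-5.353834)·(2.217632 - 2.950000)/(-5.353834 - (13.652875)) = 2.423926; f(s_3) = -0.823881

2.423926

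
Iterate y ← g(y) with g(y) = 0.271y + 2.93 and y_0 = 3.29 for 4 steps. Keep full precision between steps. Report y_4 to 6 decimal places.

y_1 = g(3.290000) = 3.821590
y_2 = g(3.821590) = 3.965651
y_3 = g(3.965651) = 4.004691
y_4 = g(4.004691) = 4.015271

4.015271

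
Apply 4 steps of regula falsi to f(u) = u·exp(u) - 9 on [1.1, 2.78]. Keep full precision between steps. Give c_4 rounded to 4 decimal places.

1.6125

False-position update: c = (a·f(b) − b·f(a))/(f(b) − f(a)); replace the endpoint whose sign matches f(c).
f(1.100000) = -5.695417, f(2.780000) = 35.810878
step 1: c = 1.330527, f(c) = -3.966572 < 0 → new bracket [1.330527, 2.780000]
step 2: c = 1.475067, f(c) = -2.552000 < 0 → new bracket [1.475067, 2.780000]
step 3: c = 1.561874, f(c) = -1.553375 < 0 → new bracket [1.561874, 2.780000]
step 4: c = 1.612516, f(c) = -0.912558 < 0 → new bracket [1.612516, 2.780000]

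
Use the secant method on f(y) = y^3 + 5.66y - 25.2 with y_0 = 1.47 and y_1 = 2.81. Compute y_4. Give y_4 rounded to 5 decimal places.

f(y_0) = -13.703277, f(y_1) = 12.892641
y_2 = 2.810000 - (12.892641)·(2.810000 - 1.470000)/(12.892641 - (-13.703277)) = 2.160421; f(y_2) = -2.888419
y_3 = 2.160421 - (-2.888419)·(2.160421 - 2.810000)/(-2.888419 - (12.892641)) = 2.279314; f(y_3) = -0.457420
y_4 = 2.279314 - (-0.457420)·(2.279314 - 2.160421)/(-0.457420 - (-2.888419)) = 2.301685; f(y_4) = 0.021304

2.30169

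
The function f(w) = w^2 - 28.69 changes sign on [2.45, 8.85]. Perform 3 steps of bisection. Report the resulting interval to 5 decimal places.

f(2.450000) = -22.687500, f(8.850000) = 49.632500 (opposite signs)
step 1: m = 5.650000, f(m) = 3.232500 > 0 → root in [2.450000, 5.650000]
step 2: m = 4.050000, f(m) = -12.287500 < 0 → root in [4.050000, 5.650000]
step 3: m = 4.850000, f(m) = -5.167500 < 0 → root in [4.850000, 5.650000]

[4.85000, 5.65000]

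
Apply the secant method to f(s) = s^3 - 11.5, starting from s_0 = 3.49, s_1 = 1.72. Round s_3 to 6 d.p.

f(s_0) = 31.008549, f(s_1) = -6.411552
s_2 = 1.720000 - (-6.411552)·(1.720000 - 3.490000)/(-6.411552 - (31.008549)) = 2.023271; f(s_2) = -3.217481
s_3 = 2.023271 - (-3.217481)·(2.023271 - 1.720000)/(-3.217481 - (-6.411552)) = 2.328766; f(s_3) = 1.129243

2.328766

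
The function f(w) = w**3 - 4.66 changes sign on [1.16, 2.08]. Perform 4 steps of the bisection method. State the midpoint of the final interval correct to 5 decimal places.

1.64875

f(1.160000) = -3.099104, f(2.080000) = 4.338912 (opposite signs)
step 1: m = 1.620000, f(m) = -0.408472 < 0 → root in [1.620000, 2.080000]
step 2: m = 1.850000, f(m) = 1.671625 > 0 → root in [1.620000, 1.850000]
step 3: m = 1.735000, f(m) = 0.562740 > 0 → root in [1.620000, 1.735000]
step 4: m = 1.677500, f(m) = 0.060495 > 0 → root in [1.620000, 1.677500]
Midpoint of [1.620000, 1.677500] = 1.648750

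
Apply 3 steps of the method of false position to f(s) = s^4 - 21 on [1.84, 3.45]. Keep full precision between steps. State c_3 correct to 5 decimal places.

2.07697

f(1.840000) = -9.537713, f(3.450000) = 120.669506
step 1: c = 1.957933, f(c) = -6.304268 < 0 → new bracket [1.957933, 3.450000]
step 2: c = 2.032014, f(c) = -3.950681 < 0 → new bracket [2.032014, 3.450000]
step 3: c = 2.076967, f(c) = -2.391201 < 0 → new bracket [2.076967, 3.450000]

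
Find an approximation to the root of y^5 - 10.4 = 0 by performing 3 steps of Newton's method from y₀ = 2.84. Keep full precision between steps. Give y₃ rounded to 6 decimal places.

Newton update: y ← y − f(y)/f'(y).
f'(y) = 5y⁴
y_0 = 2.840000: f = 174.353086, f' = 325.269517 → y_1 = 2.840000 - (174.353086)/(325.269517) = 2.303973
y_1 = 2.303973: f = 54.521326, f' = 140.889916 → y_2 = 2.303973 - (54.521326)/(140.889916) = 1.916995
y_2 = 1.916995: f = 15.488401, f' = 67.523381 → y_3 = 1.916995 - (15.488401)/(67.523381) = 1.687617

1.687617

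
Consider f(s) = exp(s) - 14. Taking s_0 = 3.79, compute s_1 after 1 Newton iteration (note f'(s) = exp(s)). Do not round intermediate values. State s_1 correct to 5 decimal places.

3.10634

s_0 = 3.790000: f = 30.256400, f' = 44.256400 → s_1 = 3.790000 - (30.256400)/(44.256400) = 3.106338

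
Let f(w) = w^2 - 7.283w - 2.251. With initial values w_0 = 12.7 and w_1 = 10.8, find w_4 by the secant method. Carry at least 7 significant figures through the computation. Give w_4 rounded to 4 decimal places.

f(w_0) = 66.544900, f(w_1) = 35.732600
w_2 = 10.800000 - (35.732600)·(10.800000 - 12.700000)/(35.732600 - (66.544900)) = 8.596596; f(w_2) = 9.041456
w_3 = 8.596596 - (9.041456)·(8.596596 - 10.800000)/(9.041456 - (35.732600)) = 7.850207; f(w_3) = 2.201693
w_4 = 7.850207 - (2.201693)·(7.850207 - 8.596596)/(2.201693 - (9.041456)) = 7.609947; f(w_4) = 0.237052

7.6099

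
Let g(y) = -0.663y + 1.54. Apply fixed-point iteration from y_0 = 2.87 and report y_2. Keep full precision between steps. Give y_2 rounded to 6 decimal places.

y_1 = g(2.870000) = -0.362810
y_2 = g(-0.362810) = 1.780543

1.780543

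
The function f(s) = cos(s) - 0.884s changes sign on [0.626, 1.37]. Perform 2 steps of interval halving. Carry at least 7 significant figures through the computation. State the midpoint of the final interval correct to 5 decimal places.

f(0.626000) = 0.256994, f(1.370000) = -1.011630 (opposite signs)
step 1: m = 0.998000, f(m) = -0.340248 < 0 → root in [0.626000, 0.998000]
step 2: m = 0.812000, f(m) = -0.029760 < 0 → root in [0.626000, 0.812000]
Midpoint of [0.626000, 0.812000] = 0.719000

0.71900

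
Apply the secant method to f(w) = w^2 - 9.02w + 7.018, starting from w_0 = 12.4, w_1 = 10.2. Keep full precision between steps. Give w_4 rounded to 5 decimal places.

8.17023

f(w_0) = 48.930000, f(w_1) = 19.054000
w_2 = 10.200000 - (19.054000)·(10.200000 - 12.400000)/(19.054000 - (48.930000)) = 8.796907; f(w_2) = 5.055473
w_3 = 8.796907 - (5.055473)·(8.796907 - 10.200000)/(5.055473 - (19.054000)) = 8.290190; f(w_3) = 0.967734
w_4 = 8.290190 - (0.967734)·(8.290190 - 8.796907)/(0.967734 - (5.055473)) = 8.170229; f(w_4) = 0.075177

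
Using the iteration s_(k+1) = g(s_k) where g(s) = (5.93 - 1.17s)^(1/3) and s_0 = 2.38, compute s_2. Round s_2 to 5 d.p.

1.61544

s_1 = g(2.380000) = 1.465183
s_2 = g(1.465183) = 1.615441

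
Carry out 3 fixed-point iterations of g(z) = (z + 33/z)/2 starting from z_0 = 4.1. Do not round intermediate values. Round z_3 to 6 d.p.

5.744570

z_1 = g(4.100000) = 6.074390
z_2 = g(6.074390) = 5.753517
z_3 = g(5.753517) = 5.744570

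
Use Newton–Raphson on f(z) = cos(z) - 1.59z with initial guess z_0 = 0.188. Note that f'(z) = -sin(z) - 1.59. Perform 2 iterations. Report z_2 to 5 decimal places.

0.53979

z_0 = 0.188000: f = 0.683460, f' = -1.776895 → z_1 = 0.188000 - (0.683460)/(-1.776895) = 0.572637
z_1 = 0.572637: f = -0.070019, f' = -2.131851 → z_2 = 0.572637 - (-0.070019)/(-2.131851) = 0.539793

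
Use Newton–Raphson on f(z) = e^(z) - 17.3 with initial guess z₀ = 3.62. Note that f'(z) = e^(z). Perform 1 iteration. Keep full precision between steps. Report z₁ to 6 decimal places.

Newton update: z ← z − f(z)/f'(z).
z_0 = 3.620000: f = 20.037568, f' = 37.337568 → z_1 = 3.620000 - (20.037568)/(37.337568) = 3.083340

3.083340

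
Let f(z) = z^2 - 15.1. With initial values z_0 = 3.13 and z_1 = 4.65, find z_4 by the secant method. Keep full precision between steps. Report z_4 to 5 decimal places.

f(z_0) = -5.303100, f(z_1) = 6.522500
z_2 = 4.650000 - (6.522500)·(4.650000 - 3.130000)/(6.522500 - (-5.303100)) = 3.811632; f(z_2) = -0.571459
z_3 = 3.811632 - (-0.571459)·(3.811632 - 4.650000)/(-0.571459 - (6.522500)) = 3.879168; f(z_3) = -0.052058
z_4 = 3.879168 - (-0.052058)·(3.879168 - 3.811632)/(-0.052058 - (-0.571459)) = 3.885937; f(z_4) = 0.000503

3.88594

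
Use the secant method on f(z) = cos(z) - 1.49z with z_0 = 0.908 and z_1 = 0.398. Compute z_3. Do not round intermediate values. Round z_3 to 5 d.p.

0.56677

Secant update: z_(k+1) = z_k − f(z_k)·(z_k − z_(k-1))/(f(z_k) − f(z_(k-1))).
f(z_0) = -0.737596, f(z_1) = 0.328818
z_2 = 0.398000 - (0.328818)·(0.398000 - 0.908000)/(0.328818 - (-0.737596)) = 0.555253; f(z_2) = 0.022440
z_3 = 0.555253 - (0.022440)·(0.555253 - 0.398000)/(0.022440 - (0.328818)) = 0.566771; f(z_3) = -0.000849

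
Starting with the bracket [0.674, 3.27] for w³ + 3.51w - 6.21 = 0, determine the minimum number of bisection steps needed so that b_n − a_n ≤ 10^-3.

12

Initial width b − a = 3.27 − 0.674 = 2.596000.
After n steps the width is (b−a)/2^n; need (b−a)/2^n ≤ 10^-3.
So n ≥ log₂(2.596000/10^-3) = log₂(2596.0000) ≈ 11.3421.
Hence n = 12.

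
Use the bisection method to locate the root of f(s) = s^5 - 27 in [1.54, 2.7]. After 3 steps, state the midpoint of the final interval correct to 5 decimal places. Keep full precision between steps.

f(1.540000) = -18.338291, f(2.700000) = 116.489070 (opposite signs)
step 1: m = 2.120000, f(m) = 15.823218 > 0 → root in [1.540000, 2.120000]
step 2: m = 1.830000, f(m) = -6.476310 < 0 → root in [1.830000, 2.120000]
step 3: m = 1.975000, f(m) = 3.049379 > 0 → root in [1.830000, 1.975000]
Midpoint of [1.830000, 1.975000] = 1.902500

1.90250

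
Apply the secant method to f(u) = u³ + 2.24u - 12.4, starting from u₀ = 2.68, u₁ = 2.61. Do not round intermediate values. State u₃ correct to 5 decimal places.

2.02305

f(u_0) = 12.852032, f(u_1) = 11.225981
u_2 = 2.610000 - (11.225981)·(2.610000 - 2.680000)/(11.225981 - (12.852032)) = 2.126732; f(u_2) = 1.983063
u_3 = 2.126732 - (1.983063)·(2.126732 - 2.610000)/(1.983063 - (11.225981)) = 2.023047; f(u_3) = 0.411388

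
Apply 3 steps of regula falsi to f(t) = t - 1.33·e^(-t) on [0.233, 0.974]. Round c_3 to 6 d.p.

0.676540

f(0.233000) = -0.820564, f(0.974000) = 0.471832
step 1: c = 0.703473, f(c) = 0.045305 > 0 → new bracket [0.233000, 0.703473]
step 2: c = 0.678857, f(c) = 0.004285 > 0 → new bracket [0.233000, 0.678857]
step 3: c = 0.676540, f(c) = 0.000405 > 0 → new bracket [0.233000, 0.676540]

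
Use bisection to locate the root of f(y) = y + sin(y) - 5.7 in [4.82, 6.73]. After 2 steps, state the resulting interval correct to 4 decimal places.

f(4.820000) = -1.874216, f(6.730000) = 1.462095 (opposite signs)
step 1: m = 5.775000, f(m) = -0.411593 < 0 → root in [5.775000, 6.730000]
step 2: m = 6.252500, f(m) = 0.521820 > 0 → root in [5.775000, 6.252500]

[5.7750, 6.2525]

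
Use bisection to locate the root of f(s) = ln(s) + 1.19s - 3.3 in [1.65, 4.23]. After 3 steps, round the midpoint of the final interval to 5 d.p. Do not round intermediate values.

2.13375

f(1.650000) = -0.835725, f(4.230000) = 3.175902 (opposite signs)
step 1: m = 2.940000, f(m) = 1.277010 > 0 → root in [1.650000, 2.940000]
step 2: m = 2.295000, f(m) = 0.261783 > 0 → root in [1.650000, 2.295000]
step 3: m = 1.972500, f(m) = -0.273423 < 0 → root in [1.972500, 2.295000]
Midpoint of [1.972500, 2.295000] = 2.133750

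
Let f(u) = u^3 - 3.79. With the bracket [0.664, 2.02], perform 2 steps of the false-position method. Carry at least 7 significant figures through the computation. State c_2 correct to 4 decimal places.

1.4781

f(0.664000) = -3.497245, f(2.020000) = 4.452408
step 1: c = 1.260537, f(c) = -1.787064 < 0 → new bracket [1.260537, 2.020000]
step 2: c = 1.478057, f(c) = -0.560959 < 0 → new bracket [1.478057, 2.020000]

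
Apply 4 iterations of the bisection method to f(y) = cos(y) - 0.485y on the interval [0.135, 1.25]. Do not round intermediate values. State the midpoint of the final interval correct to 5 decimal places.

1.07578

f(0.135000) = 0.925426, f(1.250000) = -0.290928 (opposite signs)
step 1: m = 0.692500, f(m) = 0.433790 > 0 → root in [0.692500, 1.250000]
step 2: m = 0.971250, f(m) = 0.093212 > 0 → root in [0.971250, 1.250000]
step 3: m = 1.110625, f(m) = -0.094552 < 0 → root in [0.971250, 1.110625]
step 4: m = 1.040938, f(m) = 0.000557 > 0 → root in [1.040938, 1.110625]
Midpoint of [1.040938, 1.110625] = 1.075781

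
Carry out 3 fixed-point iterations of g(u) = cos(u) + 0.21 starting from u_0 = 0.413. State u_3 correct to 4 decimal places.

u_1 = g(0.413000) = 1.125921
u_2 = g(1.125921) = 0.640345
u_3 = g(0.640345) = 1.011889

1.0119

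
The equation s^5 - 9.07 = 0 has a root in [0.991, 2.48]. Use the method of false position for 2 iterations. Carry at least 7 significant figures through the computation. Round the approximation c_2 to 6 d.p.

1.228875

f(0.991000) = -8.114197, f(2.480000) = 84.742002
step 1: c = 1.121116, f(c) = -7.298864 < 0 → new bracket [1.121116, 2.480000]
step 2: c = 1.228875, f(c) = -6.267540 < 0 → new bracket [1.228875, 2.480000]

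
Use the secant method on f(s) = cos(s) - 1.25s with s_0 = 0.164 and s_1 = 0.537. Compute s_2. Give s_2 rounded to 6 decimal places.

0.655135

f(s_0) = 0.781582, f(s_1) = 0.187997
s_2 = 0.537000 - (0.187997)·(0.537000 - 0.164000)/(0.187997 - (0.781582)) = 0.655135; f(s_2) = -0.025952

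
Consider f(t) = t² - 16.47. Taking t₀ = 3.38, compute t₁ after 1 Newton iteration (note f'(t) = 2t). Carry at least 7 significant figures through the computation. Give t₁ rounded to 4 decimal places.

Newton update: t ← t − f(t)/f'(t).
t_0 = 3.380000: f = -5.045600, f' = 6.760000 → t_1 = 3.380000 - (-5.045600)/(6.760000) = 4.126391

4.1264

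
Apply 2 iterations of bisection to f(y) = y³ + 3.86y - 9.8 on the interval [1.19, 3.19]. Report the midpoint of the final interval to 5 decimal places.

1.44000

f(1.190000) = -3.521441, f(3.190000) = 34.975159 (opposite signs)
step 1: m = 2.190000, f(m) = 9.156859 > 0 → root in [1.190000, 2.190000]
step 2: m = 1.690000, f(m) = 1.550209 > 0 → root in [1.190000, 1.690000]
Midpoint of [1.190000, 1.690000] = 1.440000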